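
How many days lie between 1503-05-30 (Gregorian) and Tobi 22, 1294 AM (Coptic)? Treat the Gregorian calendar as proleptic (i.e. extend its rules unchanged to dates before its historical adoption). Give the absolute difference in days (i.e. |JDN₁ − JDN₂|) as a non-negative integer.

27271

First date → JDN 2270168; second date → JDN 2297439.
The interval is |2270168 − 2297439| = 27271 days.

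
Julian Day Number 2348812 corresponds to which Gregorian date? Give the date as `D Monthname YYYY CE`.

JDN 2451545 is 1 Jan 2000; 2348812 is −102733 days from there.

23 September 1718 CE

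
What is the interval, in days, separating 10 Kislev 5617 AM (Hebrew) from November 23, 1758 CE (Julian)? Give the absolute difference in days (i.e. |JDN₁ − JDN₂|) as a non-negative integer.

JDN of the first date = 2399291.
JDN of the second date = 2363494.
|2363494 − 2399291| = 35797.

35797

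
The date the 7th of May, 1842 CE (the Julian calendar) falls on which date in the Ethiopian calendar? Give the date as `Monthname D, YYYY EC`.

Ginbot 12, 1834 EC

Julian Day Number of the source date = 2393975.
Converting JDN 2393975 to the Ethiopian calendar gives 12 Ginbot 1834 EC.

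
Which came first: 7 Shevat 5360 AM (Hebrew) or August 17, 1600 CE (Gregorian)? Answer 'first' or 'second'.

The two dates have Julian Day Numbers 2305470 and 2305677 respectively.
Since 2305470 < 2305677, the first date comes first.

first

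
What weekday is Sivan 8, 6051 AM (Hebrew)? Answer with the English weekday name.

Friday

Equivalently 5 June 2291 Gregorian, JDN 2557986.
2557986 ≡ 4 (mod 7); counting from Monday = 0 gives Friday.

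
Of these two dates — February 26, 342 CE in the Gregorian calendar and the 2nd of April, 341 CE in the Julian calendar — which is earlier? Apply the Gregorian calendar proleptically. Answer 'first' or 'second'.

second

The two dates have Julian Day Numbers 1846029 and 1845700 respectively.
Since 1845700 < 1846029, the second date comes first.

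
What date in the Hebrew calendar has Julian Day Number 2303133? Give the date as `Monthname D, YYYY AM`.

The Gregorian equivalent of JDN 2303133 is 30 August 1593.
In the Hebrew calendar that day is Elul 2, 5353 AM.

Elul 2, 5353 AM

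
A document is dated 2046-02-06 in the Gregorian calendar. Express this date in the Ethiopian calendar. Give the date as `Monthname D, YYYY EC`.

Both dates share Julian Day Number 2468383; in the Ethiopian calendar that is 29 Tir 2038 EC.

Tir 29, 2038 EC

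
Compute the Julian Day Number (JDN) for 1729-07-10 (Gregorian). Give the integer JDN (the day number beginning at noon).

2352755

JDN 2400001 is 17 November 1858 CE (Gregorian), MJD 0; the target day is −47246 days from there, so JDN = 2352755.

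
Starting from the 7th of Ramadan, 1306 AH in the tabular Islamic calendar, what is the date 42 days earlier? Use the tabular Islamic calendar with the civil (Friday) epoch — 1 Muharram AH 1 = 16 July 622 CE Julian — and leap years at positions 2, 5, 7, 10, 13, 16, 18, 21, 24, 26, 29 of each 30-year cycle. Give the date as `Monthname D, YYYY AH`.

JDN of the 7th of Ramadan, 1306 AH = 2411130.
2411130 − 42 = 2411088.
JDN 2411088 in the tabular Islamic calendar is Rajab 24, 1306 AH.

Rajab 24, 1306 AH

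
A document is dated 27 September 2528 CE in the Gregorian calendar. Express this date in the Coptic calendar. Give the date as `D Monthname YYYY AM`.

13 Thout 2245 AM

Julian Day Number of the source date = 2644663.
Converting JDN 2644663 to the Coptic calendar gives 13 Thout 2245 AM.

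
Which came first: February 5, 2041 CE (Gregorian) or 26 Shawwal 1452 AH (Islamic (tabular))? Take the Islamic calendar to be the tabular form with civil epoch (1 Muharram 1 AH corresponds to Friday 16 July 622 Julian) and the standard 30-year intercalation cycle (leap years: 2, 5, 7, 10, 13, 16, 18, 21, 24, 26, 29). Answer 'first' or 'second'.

The two dates have Julian Day Numbers 2466556 and 2462917 respectively.
Since 2462917 < 2466556, the second date comes first.

second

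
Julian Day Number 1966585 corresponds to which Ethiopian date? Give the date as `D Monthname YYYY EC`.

The proleptic Gregorian equivalent of JDN 1966585 is 23 March 672.
In the Ethiopian calendar that day is 24 Megabit 664 EC.

24 Megabit 664 EC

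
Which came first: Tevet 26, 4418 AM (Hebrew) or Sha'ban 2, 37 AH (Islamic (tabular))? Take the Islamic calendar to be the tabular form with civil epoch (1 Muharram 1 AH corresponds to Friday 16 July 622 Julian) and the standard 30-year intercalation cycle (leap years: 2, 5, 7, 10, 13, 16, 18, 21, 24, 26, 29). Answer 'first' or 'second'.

The two dates have Julian Day Numbers 1961398 and 1961405 respectively.
Since 1961398 < 1961405, the first date comes first.

first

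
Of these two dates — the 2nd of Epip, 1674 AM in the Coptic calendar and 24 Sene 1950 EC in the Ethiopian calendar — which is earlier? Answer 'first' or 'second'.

second

The two dates have Julian Day Numbers 2436394 and 2436386 respectively.
Since 2436386 < 2436394, the second date comes first.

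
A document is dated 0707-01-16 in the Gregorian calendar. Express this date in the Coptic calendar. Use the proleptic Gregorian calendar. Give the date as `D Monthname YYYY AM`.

Both dates share Julian Day Number 1979301; in the Coptic calendar that is 17 Tobi 423 AM.

17 Tobi 423 AM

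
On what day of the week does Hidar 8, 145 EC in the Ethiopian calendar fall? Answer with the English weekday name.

Equivalently 3 November 152 Gregorian, JDN 1776884.
Since JDN mod 7 = 4 (0 = Monday), the day is Friday.

Friday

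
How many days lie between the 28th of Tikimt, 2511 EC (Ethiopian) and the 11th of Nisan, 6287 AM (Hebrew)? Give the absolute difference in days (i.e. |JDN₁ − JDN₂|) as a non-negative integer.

First date → JDN 2641055; second date → JDN 2644130.
The interval is |2641055 − 2644130| = 3075 days.

3075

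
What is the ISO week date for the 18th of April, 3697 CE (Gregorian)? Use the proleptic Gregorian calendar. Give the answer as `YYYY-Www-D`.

The weekday is Thursday (ISO weekday 4).
That Thursday belongs to ISO week 16 of ISO year 3697.

3697-W16-4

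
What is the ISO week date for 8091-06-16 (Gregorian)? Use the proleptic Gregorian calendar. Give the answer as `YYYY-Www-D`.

8091-W24-6

The weekday is Saturday (ISO weekday 6).
That Saturday belongs to ISO week 24 of ISO year 8091.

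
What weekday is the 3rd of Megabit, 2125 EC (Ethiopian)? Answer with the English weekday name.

Friday

This is JDN 2500194 (13 March 2133 Gregorian).
2500194 ≡ 4 (mod 7); counting from Monday = 0 gives Friday.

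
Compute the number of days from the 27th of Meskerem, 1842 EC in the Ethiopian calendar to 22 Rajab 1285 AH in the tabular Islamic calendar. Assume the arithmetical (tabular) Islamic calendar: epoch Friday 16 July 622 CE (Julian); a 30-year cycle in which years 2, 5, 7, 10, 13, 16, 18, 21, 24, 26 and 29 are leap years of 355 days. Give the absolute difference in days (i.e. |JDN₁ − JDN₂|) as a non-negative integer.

6973

JDN of the first date = 2396672.
JDN of the second date = 2403645.
|2403645 − 2396672| = 6973.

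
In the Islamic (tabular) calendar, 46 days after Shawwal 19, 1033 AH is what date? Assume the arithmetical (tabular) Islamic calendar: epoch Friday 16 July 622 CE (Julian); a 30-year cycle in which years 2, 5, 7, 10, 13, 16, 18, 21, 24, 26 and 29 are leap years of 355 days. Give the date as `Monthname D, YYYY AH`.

Dhu al-Hijjah 6, 1033 AH

Counting 46 days forward from JDN 2314430 reaches JDN 2314476, which is Dhu al-Hijjah 6, 1033 AH.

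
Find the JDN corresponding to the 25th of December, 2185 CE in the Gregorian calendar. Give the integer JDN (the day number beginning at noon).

2519474

JDN 2400001 is 17 November 1858 CE (Gregorian), MJD 0; the target day is +119473 days from there, so JDN = 2519474.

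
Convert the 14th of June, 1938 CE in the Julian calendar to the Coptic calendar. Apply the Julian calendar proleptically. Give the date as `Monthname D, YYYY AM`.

Both dates share Julian Day Number 2429077; in the Coptic calendar that is 20 Paoni 1654 AM.

Paoni 20, 1654 AM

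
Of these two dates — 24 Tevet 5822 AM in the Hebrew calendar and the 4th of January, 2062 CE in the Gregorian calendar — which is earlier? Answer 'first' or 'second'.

First date → JDN 2474196; second date → JDN 2474194.
JDN 2474194 < JDN 2474196, so the second date is earlier.

second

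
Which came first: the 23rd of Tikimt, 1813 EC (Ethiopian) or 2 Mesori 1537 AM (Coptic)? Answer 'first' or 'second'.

The two dates have Julian Day Numbers 2386106 and 2386385 respectively.
Since 2386106 < 2386385, the first date comes first.

first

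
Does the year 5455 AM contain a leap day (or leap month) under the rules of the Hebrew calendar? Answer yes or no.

no

Hebrew year 5455 is year 2 of its 19-year Metonic cycle; leap years are at positions 3, 6, 8, 11, 14, 17, 19, so it is a common year (12 months).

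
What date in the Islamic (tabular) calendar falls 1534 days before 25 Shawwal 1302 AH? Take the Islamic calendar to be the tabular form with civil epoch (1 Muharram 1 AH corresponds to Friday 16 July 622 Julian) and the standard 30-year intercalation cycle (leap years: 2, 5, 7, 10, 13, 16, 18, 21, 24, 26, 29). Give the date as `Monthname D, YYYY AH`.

Jumada al-Thani 26, 1298 AH

The starting date is JDN 2409761; 2409761 − 1534 = 2408227.
JDN 2408227 corresponds to Jumada al-Thani 26, 1298 AH.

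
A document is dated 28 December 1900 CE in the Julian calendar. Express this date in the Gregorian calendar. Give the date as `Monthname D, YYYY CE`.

January 10, 1901 CE

At this point the Julian calendar is 13 days behind the Gregorian.
28 December 1900 Julian + 13 days → 10 January 1901 Gregorian.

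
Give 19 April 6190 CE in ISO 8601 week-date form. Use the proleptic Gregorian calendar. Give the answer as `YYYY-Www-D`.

6190-W16-1

The weekday is Monday (ISO weekday 1).
That Monday belongs to ISO week 16 of ISO year 6190.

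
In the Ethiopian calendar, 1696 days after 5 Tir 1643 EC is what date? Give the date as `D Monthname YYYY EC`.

30 Nehase 1647 EC

The starting date is JDN 2324085; 2324085 + 1696 = 2325781.
JDN 2325781 corresponds to 30 Nehase 1647 EC.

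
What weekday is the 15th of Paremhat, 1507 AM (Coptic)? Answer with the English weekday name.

This is JDN 2375290 (22 March 1791 Gregorian).
JDN 2375290 mod 7 = 1, and JDN 0 was a Monday, so this is a Tuesday.

Tuesday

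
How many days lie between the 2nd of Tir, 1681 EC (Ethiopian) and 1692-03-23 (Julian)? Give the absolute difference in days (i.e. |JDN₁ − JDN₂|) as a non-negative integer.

JDN of the first date = 2337962.
JDN of the second date = 2339143.
|2339143 − 2337962| = 1181.

1181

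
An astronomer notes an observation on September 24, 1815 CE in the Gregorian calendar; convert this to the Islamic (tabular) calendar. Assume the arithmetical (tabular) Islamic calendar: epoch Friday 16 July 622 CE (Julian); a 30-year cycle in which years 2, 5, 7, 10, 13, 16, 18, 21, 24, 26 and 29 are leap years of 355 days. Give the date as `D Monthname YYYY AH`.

Julian Day Number of the source date = 2384241.
Converting JDN 2384241 to the tabular Islamic calendar gives 19 Shawwal 1230 AH.

19 Shawwal 1230 AH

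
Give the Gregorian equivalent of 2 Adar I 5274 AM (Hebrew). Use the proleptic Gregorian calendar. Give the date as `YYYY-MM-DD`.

1514-02-08

Both dates share Julian Day Number 2274075; in the Gregorian calendar that is 8 February 1514 CE.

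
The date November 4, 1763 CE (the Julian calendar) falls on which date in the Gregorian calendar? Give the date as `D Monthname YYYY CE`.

15 November 1763 CE

At this point the Julian calendar is 11 days behind the Gregorian.
4 November 1763 Julian + 11 days → 15 November 1763 Gregorian.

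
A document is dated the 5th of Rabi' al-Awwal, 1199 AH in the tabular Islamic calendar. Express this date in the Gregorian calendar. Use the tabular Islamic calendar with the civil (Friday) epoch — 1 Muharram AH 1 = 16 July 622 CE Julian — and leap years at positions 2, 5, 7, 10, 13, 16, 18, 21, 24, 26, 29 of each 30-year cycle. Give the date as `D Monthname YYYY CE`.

Julian Day Number of the source date = 2373034.
Converting JDN 2373034 to the Gregorian calendar gives 16 January 1785 CE.

16 January 1785 CE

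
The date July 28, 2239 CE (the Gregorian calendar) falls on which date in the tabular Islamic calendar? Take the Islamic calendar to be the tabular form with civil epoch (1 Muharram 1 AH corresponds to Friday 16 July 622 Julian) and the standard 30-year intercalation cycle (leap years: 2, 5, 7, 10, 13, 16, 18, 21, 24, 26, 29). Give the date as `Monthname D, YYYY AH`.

Both dates share Julian Day Number 2539046; in the tabular Islamic calendar that is 25 Sha'ban 1667 AH.

Sha'ban 25, 1667 AH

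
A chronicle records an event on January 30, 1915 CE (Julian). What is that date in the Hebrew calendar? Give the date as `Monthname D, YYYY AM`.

Both dates share Julian Day Number 2420541; in the Hebrew calendar that is 28 Shevat 5675 AM.

Shevat 28, 5675 AM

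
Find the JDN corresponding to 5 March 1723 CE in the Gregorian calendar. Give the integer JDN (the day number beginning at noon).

JDN 2451545 is 1 January 2000 CE (Gregorian); the target day is −101109 days from there, so JDN = 2350436.

2350436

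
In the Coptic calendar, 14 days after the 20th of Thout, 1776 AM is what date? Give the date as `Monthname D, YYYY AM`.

Paopi 4, 1776 AM

JDN of the 20th of Thout, 1776 AM = 2473368.
2473368 + 14 = 2473382.
JDN 2473382 in the Coptic calendar is Paopi 4, 1776 AM.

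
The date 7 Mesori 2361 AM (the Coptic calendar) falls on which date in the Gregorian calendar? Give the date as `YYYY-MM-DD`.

Both dates share Julian Day Number 2687356; in the Gregorian calendar that is 18 August 2645 CE.

2645-08-18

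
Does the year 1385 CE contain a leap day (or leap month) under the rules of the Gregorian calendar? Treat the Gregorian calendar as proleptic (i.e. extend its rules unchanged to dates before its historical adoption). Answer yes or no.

1385 is not divisible by 4, so it is a common year.

no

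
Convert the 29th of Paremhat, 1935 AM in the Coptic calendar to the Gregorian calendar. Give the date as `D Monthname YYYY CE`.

9 April 2219 CE

Both dates share Julian Day Number 2531631; in the Gregorian calendar that is 9 April 2219 CE.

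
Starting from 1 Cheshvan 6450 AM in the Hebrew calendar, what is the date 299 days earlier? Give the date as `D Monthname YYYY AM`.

27 Tevet 6449 AM

JDN of 1 Cheshvan 6450 AM = 2703507.
2703507 − 299 = 2703208.
JDN 2703208 in the Hebrew calendar is 27 Tevet 6449 AM.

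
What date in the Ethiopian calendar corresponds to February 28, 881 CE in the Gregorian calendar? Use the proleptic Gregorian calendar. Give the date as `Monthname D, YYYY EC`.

Julian Day Number of the source date = 2042898.
Converting JDN 2042898 to the Ethiopian calendar gives 30 Yekatit 873 EC.

Yekatit 30, 873 EC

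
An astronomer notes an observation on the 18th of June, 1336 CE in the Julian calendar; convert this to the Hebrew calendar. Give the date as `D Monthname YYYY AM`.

Julian Day Number of the source date = 2209201.
Converting JDN 2209201 to the Hebrew calendar gives 8 Tammuz 5096 AM.

8 Tammuz 5096 AM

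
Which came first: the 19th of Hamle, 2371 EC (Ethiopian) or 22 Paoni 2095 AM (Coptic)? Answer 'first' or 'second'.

second

First date → JDN 2590181; second date → JDN 2590154.
JDN 2590154 < JDN 2590181, so the second date is earlier.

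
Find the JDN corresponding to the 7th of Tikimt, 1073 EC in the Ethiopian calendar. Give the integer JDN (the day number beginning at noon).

2115805

In the proleptic Gregorian calendar the same day is 10 October 1080.
JDN 2400001 is 17 November 1858 CE (Gregorian), MJD 0; the target day is −284196 days from there, so JDN = 2115805.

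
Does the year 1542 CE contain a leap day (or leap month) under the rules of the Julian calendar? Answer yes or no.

no

1542 mod 4 = 2, so it is a common year in the Julian calendar.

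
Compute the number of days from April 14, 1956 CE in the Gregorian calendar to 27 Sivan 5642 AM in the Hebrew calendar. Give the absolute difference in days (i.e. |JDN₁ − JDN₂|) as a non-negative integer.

First date → JDN 2435578; second date → JDN 2408611.
The interval is |2435578 − 2408611| = 26967 days.

26967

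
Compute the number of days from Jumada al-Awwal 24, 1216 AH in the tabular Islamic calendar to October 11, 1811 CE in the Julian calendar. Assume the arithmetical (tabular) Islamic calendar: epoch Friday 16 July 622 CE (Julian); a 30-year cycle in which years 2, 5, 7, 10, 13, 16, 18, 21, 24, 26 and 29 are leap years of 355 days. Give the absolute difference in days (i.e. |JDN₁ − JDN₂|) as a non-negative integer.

JDN of the first date = 2379136.
JDN of the second date = 2382809.
|2382809 − 2379136| = 3673.

3673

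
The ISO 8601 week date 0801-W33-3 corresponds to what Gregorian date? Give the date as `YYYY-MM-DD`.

ISO week 1 of 801 is the week containing the first Thursday of 801.
Week 33, day 3 (Wednesday) lands on 0801-08-15.

0801-08-15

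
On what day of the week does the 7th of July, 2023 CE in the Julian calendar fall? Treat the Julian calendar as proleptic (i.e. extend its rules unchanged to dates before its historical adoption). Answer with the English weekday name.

This is JDN 2460146 (20 July 2023 Gregorian).
Since JDN mod 7 = 3 (0 = Monday), the day is Thursday.

Thursday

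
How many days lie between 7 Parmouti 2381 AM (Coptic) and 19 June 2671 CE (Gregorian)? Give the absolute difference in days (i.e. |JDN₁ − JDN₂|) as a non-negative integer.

2251

JDN of the first date = 2694541.
JDN of the second date = 2696792.
|2696792 − 2694541| = 2251.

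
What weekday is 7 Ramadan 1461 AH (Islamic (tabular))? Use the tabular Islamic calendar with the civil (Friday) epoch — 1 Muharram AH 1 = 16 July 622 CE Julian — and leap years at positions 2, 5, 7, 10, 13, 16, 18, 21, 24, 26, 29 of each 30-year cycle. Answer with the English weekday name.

Sunday

This is JDN 2466057 (25 September 2039 Gregorian).
JDN 2466057 mod 7 = 6, and JDN 0 was a Monday, so this is a Sunday.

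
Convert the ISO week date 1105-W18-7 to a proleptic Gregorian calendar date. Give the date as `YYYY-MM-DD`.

ISO week 1 of 1105 is the week containing the first Thursday of 1105.
Week 18, day 7 (Sunday) lands on 1105-05-07.

1105-05-07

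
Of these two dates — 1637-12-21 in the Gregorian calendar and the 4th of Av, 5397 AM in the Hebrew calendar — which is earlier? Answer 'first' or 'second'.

First date → JDN 2319317; second date → JDN 2319168.
JDN 2319168 < JDN 2319317, so the second date is earlier.

second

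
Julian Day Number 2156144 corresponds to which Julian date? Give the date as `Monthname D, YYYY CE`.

March 15, 1191 CE

JDN 2156144 is 22 March 1191 in the proleptic Gregorian calendar.
In the Julian calendar that day is March 15, 1191 CE.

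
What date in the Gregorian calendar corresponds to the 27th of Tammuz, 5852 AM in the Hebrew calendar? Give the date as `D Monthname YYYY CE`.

Julian Day Number of the source date = 2485361.
Converting JDN 2485361 to the Gregorian calendar gives 1 August 2092 CE.

1 August 2092 CE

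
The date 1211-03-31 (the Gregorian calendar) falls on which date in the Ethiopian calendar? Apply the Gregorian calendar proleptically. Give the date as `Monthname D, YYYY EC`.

Julian Day Number of the source date = 2163458.
Converting JDN 2163458 to the Ethiopian calendar gives 28 Megabit 1203 EC.

Megabit 28, 1203 EC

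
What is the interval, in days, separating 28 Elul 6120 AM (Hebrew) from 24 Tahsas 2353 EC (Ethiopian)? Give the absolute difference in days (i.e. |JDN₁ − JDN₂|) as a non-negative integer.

117

JDN of the first date = 2583285.
JDN of the second date = 2583402.
|2583402 − 2583285| = 117.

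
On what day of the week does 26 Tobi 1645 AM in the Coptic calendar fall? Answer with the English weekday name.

This is JDN 2425646 (3 February 1929 Gregorian).
Since JDN mod 7 = 6 (0 = Monday), the day is Sunday.

Sunday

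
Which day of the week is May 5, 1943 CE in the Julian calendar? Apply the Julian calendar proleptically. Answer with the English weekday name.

In the Gregorian calendar this is 18 May 1943 (JDN 2430863).
JDN 2430863 mod 7 = 1, and JDN 0 was a Monday, so this is a Tuesday.

Tuesday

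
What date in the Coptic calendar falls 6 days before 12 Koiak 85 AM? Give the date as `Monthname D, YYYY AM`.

The starting date is JDN 1855812; 1855812 − 6 = 1855806.
JDN 1855806 corresponds to Koiak 6, 85 AM.

Koiak 6, 85 AM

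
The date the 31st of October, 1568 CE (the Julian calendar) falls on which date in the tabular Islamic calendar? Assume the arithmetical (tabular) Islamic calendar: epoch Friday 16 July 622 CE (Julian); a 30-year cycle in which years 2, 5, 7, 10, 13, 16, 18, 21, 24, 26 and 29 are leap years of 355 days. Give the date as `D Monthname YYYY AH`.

10 Jumada al-Awwal 976 AH

The source date corresponds to 10 November 1568 in the proleptic Gregorian calendar (JDN 2294074).
That day falls on 10 Jumada al-Awwal 976 AH in the tabular Islamic calendar.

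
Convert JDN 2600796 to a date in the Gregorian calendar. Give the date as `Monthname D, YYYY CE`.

Counting from JDN 2299161 = 15 Oct 1582 gives an offset of 301635 days.

August 20, 2408 CE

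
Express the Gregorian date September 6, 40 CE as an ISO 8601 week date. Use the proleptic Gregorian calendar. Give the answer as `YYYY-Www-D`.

0040-W36-4

The weekday is Thursday (ISO weekday 4).
That Thursday belongs to ISO week 36 of ISO year 40.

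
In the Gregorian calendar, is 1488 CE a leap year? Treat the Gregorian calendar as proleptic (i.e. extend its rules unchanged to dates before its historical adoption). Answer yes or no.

1488 is divisible by 4 and not by 100, so it is a leap year.

yes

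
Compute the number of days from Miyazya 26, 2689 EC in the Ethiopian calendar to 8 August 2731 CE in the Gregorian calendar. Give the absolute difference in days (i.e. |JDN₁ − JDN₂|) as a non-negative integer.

First date → JDN 2706248; second date → JDN 2718756.
The interval is |2706248 − 2718756| = 12508 days.

12508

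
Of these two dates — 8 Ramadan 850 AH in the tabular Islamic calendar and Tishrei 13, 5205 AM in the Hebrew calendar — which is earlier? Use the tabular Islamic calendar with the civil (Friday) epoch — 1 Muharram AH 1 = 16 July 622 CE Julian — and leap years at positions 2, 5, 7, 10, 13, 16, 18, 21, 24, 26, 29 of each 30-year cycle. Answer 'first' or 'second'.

Converting both to JDN: 2249540 vs 2248748; the smaller is the second.

second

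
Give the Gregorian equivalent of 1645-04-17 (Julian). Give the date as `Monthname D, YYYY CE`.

April 27, 1645 CE

For dates in this range the Gregorian date is 10 days ahead of the Julian.
17 April 1645 Julian + 10 days → 27 April 1645 Gregorian.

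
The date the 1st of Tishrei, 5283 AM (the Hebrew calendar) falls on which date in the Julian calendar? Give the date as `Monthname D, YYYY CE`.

September 22, 1522 CE

The source date corresponds to 2 October 1522 in the proleptic Gregorian calendar (JDN 2277233).
That day falls on 22 September 1522 CE in the Julian calendar.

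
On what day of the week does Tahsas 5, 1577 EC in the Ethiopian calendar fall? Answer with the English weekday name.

This is JDN 2299949 (11 December 1584 Gregorian).
JDN 2299949 mod 7 = 1, and JDN 0 was a Monday, so this is a Tuesday.

Tuesday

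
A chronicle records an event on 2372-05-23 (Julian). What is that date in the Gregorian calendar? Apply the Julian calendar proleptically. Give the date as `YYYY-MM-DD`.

At this point the Julian calendar is 16 days behind the Gregorian.
23 May 2372 Julian + 16 days → 8 June 2372 Gregorian.

2372-06-08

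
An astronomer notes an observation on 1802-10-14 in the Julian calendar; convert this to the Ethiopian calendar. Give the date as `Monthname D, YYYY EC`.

Tikimt 17, 1795 EC

The source date corresponds to 26 October 1802 in the Gregorian calendar (JDN 2379525).
That day falls on 17 Tikimt 1795 EC in the Ethiopian calendar.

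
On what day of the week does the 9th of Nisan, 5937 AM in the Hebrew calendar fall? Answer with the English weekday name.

In the Gregorian calendar this is 7 April 2177 (JDN 2516290).
Since JDN mod 7 = 0 (0 = Monday), the day is Monday.

Monday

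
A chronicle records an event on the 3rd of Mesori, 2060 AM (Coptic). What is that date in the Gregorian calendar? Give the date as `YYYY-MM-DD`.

2344-08-12

Julian Day Number of the source date = 2577412.
Converting JDN 2577412 to the Gregorian calendar gives 12 August 2344 CE.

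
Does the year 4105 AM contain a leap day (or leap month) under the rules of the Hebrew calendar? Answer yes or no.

no

Hebrew year 4105 is year 1 of its 19-year Metonic cycle; leap years are at positions 3, 6, 8, 11, 14, 17, 19, so it is a common year (12 months).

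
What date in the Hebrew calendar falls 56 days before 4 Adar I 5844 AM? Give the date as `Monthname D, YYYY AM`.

JDN of 4 Adar I 5844 AM = 2482266.
2482266 − 56 = 2482210.
JDN 2482210 in the Hebrew calendar is Tevet 7, 5844 AM.

Tevet 7, 5844 AM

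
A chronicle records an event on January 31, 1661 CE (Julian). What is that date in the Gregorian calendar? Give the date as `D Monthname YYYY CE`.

For dates in this range the Gregorian date is 10 days ahead of the Julian.
31 January 1661 Julian + 10 days → 10 February 1661 Gregorian.

10 February 1661 CE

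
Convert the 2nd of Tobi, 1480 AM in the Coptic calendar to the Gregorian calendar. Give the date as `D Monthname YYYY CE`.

Both dates share Julian Day Number 2365356; in the Gregorian calendar that is 9 January 1764 CE.

9 January 1764 CE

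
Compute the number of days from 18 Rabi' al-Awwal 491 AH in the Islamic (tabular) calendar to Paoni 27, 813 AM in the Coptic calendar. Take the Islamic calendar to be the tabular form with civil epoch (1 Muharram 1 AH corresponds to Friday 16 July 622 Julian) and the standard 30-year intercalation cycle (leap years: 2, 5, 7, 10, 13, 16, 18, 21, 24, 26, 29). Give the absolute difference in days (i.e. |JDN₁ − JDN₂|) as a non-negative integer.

First date → JDN 2122156; second date → JDN 2121909.
The interval is |2122156 − 2121909| = 247 days.

247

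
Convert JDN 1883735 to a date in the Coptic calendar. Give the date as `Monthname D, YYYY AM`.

JDN 1883735 is 22 May 445 in the proleptic Gregorian calendar.
In the Coptic calendar that day is Pashons 26, 161 AM.

Pashons 26, 161 AM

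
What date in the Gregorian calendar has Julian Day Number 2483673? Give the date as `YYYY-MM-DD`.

2087-12-18

JDN 2451545 is 1 Jan 2000; 2483673 is +32128 days from there.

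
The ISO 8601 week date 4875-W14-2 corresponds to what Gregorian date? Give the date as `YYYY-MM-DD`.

4875-04-02

ISO week 1 of 4875 is the week containing the first Thursday of 4875.
Week 14, day 2 (Tuesday) lands on 4875-04-02.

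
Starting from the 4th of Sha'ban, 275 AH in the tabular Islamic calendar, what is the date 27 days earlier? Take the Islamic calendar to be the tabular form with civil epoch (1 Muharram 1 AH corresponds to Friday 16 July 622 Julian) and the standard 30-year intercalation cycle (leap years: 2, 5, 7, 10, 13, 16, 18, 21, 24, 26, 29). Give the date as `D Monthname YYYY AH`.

7 Rajab 275 AH

The starting date is JDN 2045746; 2045746 − 27 = 2045719.
JDN 2045719 corresponds to 7 Rajab 275 AH.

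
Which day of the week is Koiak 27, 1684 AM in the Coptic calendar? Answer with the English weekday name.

This is JDN 2439862 (6 January 1968 Gregorian).
2439862 ≡ 5 (mod 7); counting from Monday = 0 gives Saturday.

Saturday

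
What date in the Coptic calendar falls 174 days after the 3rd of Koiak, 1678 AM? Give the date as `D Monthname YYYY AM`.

The starting date is JDN 2437646; 2437646 + 174 = 2437820.
JDN 2437820 corresponds to 27 Pashons 1678 AM.

27 Pashons 1678 AM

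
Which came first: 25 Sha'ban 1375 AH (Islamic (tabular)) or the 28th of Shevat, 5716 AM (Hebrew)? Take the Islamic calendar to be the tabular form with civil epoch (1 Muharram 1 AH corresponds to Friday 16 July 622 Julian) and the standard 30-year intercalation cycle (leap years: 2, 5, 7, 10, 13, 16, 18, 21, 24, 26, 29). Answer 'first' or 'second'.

First date → JDN 2435571; second date → JDN 2435514.
JDN 2435514 < JDN 2435571, so the second date is earlier.

second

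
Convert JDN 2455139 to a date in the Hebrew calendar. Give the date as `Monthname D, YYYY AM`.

JDN 2455139 is 3 November 2009 in the Gregorian calendar.
In the Hebrew calendar that day is Cheshvan 16, 5770 AM.

Cheshvan 16, 5770 AM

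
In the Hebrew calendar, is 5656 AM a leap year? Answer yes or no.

Hebrew year 5656 is year 13 of its 19-year Metonic cycle; leap years are at positions 3, 6, 8, 11, 14, 17, 19, so it is a common year (12 months).

no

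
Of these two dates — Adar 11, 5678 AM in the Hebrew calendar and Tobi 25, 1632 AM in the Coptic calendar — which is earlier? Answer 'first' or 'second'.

second

First date → JDN 2421648; second date → JDN 2420897.
JDN 2420897 < JDN 2421648, so the second date is earlier.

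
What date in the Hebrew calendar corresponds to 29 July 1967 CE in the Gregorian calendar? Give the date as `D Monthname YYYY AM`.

Julian Day Number of the source date = 2439701.
Converting JDN 2439701 to the Hebrew calendar gives 21 Tammuz 5727 AM.

21 Tammuz 5727 AM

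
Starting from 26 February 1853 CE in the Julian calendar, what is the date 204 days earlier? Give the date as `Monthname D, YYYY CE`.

Counting 204 days back from JDN 2397923 reaches JDN 2397719, which is August 6, 1852 CE.

August 6, 1852 CE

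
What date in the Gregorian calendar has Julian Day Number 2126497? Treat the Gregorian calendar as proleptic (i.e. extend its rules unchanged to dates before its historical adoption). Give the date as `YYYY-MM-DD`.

Counting from JDN 2299161 = 15 Oct 1582 gives an offset of -172664 days.

1110-01-19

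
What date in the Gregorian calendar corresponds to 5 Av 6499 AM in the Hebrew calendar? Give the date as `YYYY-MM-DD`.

2739-08-01

Julian Day Number of the source date = 2721671.
Converting JDN 2721671 to the Gregorian calendar gives 1 August 2739 CE.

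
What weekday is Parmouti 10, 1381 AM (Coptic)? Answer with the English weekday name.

In the Gregorian calendar this is 15 April 1665 (JDN 2329294).
JDN 2329294 mod 7 = 2, and JDN 0 was a Monday, so this is a Wednesday.

Wednesday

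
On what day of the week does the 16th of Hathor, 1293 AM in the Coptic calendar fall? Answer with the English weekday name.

Equivalently 22 November 1576 Gregorian, JDN 2297008.
2297008 ≡ 0 (mod 7); counting from Monday = 0 gives Monday.

Monday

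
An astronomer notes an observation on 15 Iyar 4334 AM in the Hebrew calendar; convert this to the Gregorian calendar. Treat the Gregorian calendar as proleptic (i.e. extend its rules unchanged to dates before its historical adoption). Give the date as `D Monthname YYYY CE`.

Both dates share Julian Day Number 1930824; in the Gregorian calendar that is 25 April 574 CE.

25 April 574 CE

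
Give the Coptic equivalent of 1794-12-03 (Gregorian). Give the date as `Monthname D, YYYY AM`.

Hathor 26, 1511 AM

Both dates share Julian Day Number 2376642; in the Coptic calendar that is 26 Hathor 1511 AM.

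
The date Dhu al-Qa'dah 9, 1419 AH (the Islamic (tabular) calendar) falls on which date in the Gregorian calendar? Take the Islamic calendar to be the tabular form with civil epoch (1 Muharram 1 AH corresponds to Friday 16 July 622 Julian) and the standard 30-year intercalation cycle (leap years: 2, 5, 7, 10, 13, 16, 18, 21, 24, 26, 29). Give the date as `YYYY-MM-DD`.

Julian Day Number of the source date = 2451235.
Converting JDN 2451235 to the Gregorian calendar gives 25 February 1999 CE.

1999-02-25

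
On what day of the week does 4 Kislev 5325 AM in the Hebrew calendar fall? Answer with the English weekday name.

Equivalently 18 November 1564 Gregorian, JDN 2292621.
2292621 ≡ 2 (mod 7); counting from Monday = 0 gives Wednesday.

Wednesday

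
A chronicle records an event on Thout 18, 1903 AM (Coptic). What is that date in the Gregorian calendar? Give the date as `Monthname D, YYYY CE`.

Julian Day Number of the source date = 2519752.
Converting JDN 2519752 to the Gregorian calendar gives 29 September 2186 CE.

September 29, 2186 CE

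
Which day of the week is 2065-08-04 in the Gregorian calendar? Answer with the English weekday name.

Tuesday

Since JDN mod 7 = 1 (0 = Monday), the day is Tuesday.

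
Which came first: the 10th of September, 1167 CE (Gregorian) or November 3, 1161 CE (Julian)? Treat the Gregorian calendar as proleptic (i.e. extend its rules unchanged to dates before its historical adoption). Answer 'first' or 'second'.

second

The two dates have Julian Day Numbers 2147550 and 2145420 respectively.
Since 2145420 < 2147550, the second date comes first.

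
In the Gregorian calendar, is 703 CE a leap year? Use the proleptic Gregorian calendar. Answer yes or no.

no

703 is not divisible by 4, so it is a common year.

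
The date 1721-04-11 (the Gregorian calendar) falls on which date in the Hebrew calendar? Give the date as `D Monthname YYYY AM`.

14 Nisan 5481 AM

Both dates share Julian Day Number 2349743; in the Hebrew calendar that is 14 Nisan 5481 AM.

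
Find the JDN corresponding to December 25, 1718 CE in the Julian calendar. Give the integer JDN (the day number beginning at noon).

Equivalently 5 January 1719 (Gregorian).
JDN 2299161 is 15 October 1582 CE (Gregorian); the target day is +49755 days from there, so JDN = 2348916.

2348916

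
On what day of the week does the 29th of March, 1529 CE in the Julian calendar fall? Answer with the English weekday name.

This is JDN 2279613 (8 April 1529 Gregorian).
2279613 ≡ 0 (mod 7); counting from Monday = 0 gives Monday.

Monday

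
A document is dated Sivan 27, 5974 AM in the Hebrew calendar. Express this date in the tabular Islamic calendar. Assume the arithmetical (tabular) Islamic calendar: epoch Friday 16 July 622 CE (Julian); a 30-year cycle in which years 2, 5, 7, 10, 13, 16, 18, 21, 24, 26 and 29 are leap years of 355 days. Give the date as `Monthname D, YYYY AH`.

Shawwal 27, 1641 AH

Julian Day Number of the source date = 2529893.
Converting JDN 2529893 to the tabular Islamic calendar gives 27 Shawwal 1641 AH.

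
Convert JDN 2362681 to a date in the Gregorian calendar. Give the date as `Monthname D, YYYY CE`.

September 12, 1756 CE

Counting from JDN 2299161 = 15 Oct 1582 gives an offset of 63520 days.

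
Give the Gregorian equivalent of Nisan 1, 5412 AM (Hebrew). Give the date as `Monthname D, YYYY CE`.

March 10, 1652 CE

Julian Day Number of the source date = 2324510.
Converting JDN 2324510 to the Gregorian calendar gives 10 March 1652 CE.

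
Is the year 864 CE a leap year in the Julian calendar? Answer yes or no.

yes

864 mod 4 = 0, so it is a leap year in the Julian calendar.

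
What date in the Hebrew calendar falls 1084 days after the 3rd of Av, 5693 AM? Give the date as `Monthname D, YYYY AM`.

JDN of the 3rd of Av, 5693 AM = 2427280.
2427280 + 1084 = 2428364.
JDN 2428364 in the Hebrew calendar is Tammuz 24, 5696 AM.

Tammuz 24, 5696 AM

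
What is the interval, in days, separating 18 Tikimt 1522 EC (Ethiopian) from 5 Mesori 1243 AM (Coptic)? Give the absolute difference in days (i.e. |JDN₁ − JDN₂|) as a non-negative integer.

809

First date → JDN 2279813; second date → JDN 2279004.
The interval is |2279813 − 2279004| = 809 days.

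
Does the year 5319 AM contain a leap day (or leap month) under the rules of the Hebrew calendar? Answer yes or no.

Hebrew year 5319 is year 18 of its 19-year Metonic cycle; leap years are at positions 3, 6, 8, 11, 14, 17, 19, so it is a common year (12 months).

no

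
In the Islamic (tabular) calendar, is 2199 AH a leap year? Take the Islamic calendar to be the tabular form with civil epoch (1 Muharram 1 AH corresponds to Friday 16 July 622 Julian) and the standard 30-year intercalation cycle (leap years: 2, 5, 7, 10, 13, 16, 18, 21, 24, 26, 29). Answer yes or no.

Year 2199 AH is year 9 of its 30-year cycle; leap positions are 2, 5, 7, 10, 13, 16, 18, 21, 24, 26, 29, so it is a common year (354 days).

no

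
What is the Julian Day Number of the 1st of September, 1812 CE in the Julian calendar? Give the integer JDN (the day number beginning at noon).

In the Gregorian calendar the same day is 13 September 1812.
JDN 2299161 is 15 October 1582 CE (Gregorian); the target day is +83974 days from there, so JDN = 2383135.

2383135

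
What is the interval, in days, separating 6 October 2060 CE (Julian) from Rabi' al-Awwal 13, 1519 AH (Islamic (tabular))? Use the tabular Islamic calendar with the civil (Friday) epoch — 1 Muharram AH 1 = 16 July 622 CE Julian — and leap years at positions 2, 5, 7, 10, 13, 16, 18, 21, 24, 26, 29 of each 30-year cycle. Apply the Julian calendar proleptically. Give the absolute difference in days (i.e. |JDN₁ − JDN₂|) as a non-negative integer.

First date → JDN 2473752; second date → JDN 2486440.
The interval is |2473752 − 2486440| = 12688 days.

12688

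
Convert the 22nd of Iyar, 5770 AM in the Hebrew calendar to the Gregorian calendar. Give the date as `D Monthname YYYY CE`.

6 May 2010 CE

Julian Day Number of the source date = 2455323.
Converting JDN 2455323 to the Gregorian calendar gives 6 May 2010 CE.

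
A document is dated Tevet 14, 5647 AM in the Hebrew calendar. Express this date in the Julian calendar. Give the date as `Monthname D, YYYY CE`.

December 29, 1886 CE

Julian Day Number of the source date = 2410282.
Converting JDN 2410282 to the Julian calendar gives 29 December 1886 CE.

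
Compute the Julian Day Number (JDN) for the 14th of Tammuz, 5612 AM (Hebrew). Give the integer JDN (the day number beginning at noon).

2397671

Equivalently 1 July 1852 (Gregorian).
JDN 2400001 is 17 November 1858 CE (Gregorian), MJD 0; the target day is −2330 days from there, so JDN = 2397671.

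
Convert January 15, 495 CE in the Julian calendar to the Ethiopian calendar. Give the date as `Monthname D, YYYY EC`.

Both dates share Julian Day Number 1901871; in the Ethiopian calendar that is 20 Tir 487 EC.

Tir 20, 487 EC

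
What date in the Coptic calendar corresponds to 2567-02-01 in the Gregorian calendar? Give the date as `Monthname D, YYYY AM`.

Tobi 20, 2283 AM

Both dates share Julian Day Number 2658669; in the Coptic calendar that is 20 Tobi 2283 AM.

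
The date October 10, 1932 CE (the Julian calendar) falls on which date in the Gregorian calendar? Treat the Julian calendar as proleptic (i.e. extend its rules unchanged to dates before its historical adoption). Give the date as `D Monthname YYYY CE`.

23 October 1932 CE

At this point the Julian calendar is 13 days behind the Gregorian.
10 October 1932 Julian + 13 days → 23 October 1932 Gregorian.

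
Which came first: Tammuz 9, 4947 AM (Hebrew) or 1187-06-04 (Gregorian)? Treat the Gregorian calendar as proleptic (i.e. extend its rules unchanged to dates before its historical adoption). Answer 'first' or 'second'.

Converting both to JDN: 2154777 vs 2154757; the smaller is the second.

second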